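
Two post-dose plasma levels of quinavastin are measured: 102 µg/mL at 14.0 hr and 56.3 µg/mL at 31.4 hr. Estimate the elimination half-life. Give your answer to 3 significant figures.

k = ln(C₁/C₂) / (t₂ − t₁) = ln(102/56.3) / (31.4 − 14.0)
  = 0.5943 / 17.40 = 0.03415 hr⁻¹
t½ = ln 2 / k = ln 2 / 0.03415 ≈ 20.3 hours

20.3 hours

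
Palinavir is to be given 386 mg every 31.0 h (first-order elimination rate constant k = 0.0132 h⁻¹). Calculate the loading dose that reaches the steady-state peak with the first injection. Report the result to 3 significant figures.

1150 mg

Accumulation ratio R = 1 / (1 − e^(−kτ)) = 1 / (1 − e^(−0.01320×31.0)) = 1 / (1 − 0.6642) = 2.978
Loading dose = maintenance dose × R = 386 × 2.978 ≈ 1150 mg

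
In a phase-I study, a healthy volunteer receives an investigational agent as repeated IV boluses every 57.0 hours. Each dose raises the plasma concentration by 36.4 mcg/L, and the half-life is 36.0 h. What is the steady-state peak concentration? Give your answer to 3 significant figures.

k = ln 2 / 36.0 = 0.01925 h⁻¹
Fraction remaining after one interval: e^(−kτ) = e^(−0.01925 × 57.0) = 0.3337
R = 1 / (1 − 0.3337) = 1.501
Css,max = 36.4 × 1.501 ≈ 54.6 mcg/L

54.6 mcg/L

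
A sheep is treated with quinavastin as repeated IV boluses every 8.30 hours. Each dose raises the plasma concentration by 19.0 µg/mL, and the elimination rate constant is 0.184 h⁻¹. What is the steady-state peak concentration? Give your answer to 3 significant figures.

Fraction remaining after one interval: e^(−kτ) = e^(−0.1840 × 8.30) = 0.2171
R = 1 / (1 − 0.2171) = 1.277
Css,max = 19.0 × 1.277 ≈ 24.3 µg/mL

24.3 µg/mL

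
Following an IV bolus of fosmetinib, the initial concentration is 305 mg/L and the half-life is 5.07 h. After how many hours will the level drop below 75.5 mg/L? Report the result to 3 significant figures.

10.2 hours

k = ln 2 / 5.07 = 0.1367 h⁻¹
C(t) = C₀ e^(−kt)  ⇒  t = ln(C₀/C) / k
t = ln(305/75.5) / 0.1367 = 1.396 / 0.1367 ≈ 10.2 hours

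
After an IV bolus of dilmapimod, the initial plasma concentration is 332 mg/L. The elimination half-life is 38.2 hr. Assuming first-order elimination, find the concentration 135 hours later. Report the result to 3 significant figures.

28.7 mg/L

k = ln 2 / 38.2 = 0.01815 hr⁻¹
C(t) = C₀ e^(−kt) = 332 × e^(−0.01815 × 135) = 332 × e^(−2.450) = 332 × 0.08633 ≈ 28.7 mg/L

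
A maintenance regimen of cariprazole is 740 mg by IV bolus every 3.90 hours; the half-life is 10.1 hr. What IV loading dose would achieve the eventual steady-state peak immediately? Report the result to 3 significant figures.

k = ln 2 / 10.1 = 0.06863 hr⁻¹
Accumulation ratio R = 1 / (1 − e^(−kτ)) = 1 / (1 − e^(−0.06863×3.90)) = 1 / (1 − 0.7652) = 4.258
Loading dose = maintenance dose × R = 740 × 4.258 ≈ 3150 mg

3150 mg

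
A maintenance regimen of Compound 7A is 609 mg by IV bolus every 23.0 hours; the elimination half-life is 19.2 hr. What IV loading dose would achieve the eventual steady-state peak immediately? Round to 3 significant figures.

1080 mg

k = ln 2 / 19.2 = 0.03610 hr⁻¹
Accumulation ratio R = 1 / (1 − e^(−kτ)) = 1 / (1 − e^(−0.03610×23.0)) = 1 / (1 − 0.4359) = 1.773
Loading dose = maintenance dose × R = 609 × 1.773 ≈ 1080 mg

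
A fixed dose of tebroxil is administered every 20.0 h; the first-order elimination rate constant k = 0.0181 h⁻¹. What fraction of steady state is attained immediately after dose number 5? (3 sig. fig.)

0.836

f_n = 1 − e^(−nkτ) = 1 − e^(−5 × 0.01810 × 20.0) = 1 − e^(−1.810) = 1 − 0.1637 ≈ 0.836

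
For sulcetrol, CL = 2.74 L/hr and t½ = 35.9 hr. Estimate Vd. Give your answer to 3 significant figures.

k = ln 2 / t½ = ln 2 / 35.9 = 0.01931 hr⁻¹
V = CL / k = 2.74 / 0.01931 ≈ 142 L

142 L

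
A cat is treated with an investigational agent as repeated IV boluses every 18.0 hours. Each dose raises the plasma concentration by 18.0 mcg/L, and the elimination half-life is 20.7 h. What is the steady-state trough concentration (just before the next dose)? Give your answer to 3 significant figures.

21.8 mcg/L

k = ln 2 / 20.7 = 0.03349 h⁻¹
Fraction remaining after one interval: e^(−kτ) = e^(−0.03349 × 18.0) = 0.5473
R = 1 / (1 − 0.5473) = 2.209
Css,max = 18.0 × 2.209 = 39.76 mcg/L
Css,min = Css,max × e^(−kτ) = 39.76 × 0.5473 ≈ 21.8 mcg/L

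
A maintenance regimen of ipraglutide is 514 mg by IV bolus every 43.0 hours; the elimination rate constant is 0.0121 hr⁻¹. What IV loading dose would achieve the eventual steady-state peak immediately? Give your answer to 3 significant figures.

Accumulation ratio R = 1 / (1 − e^(−kτ)) = 1 / (1 − e^(−0.01210×43.0)) = 1 / (1 − 0.5943) = 2.465
Loading dose = maintenance dose × R = 514 × 2.465 ≈ 1270 mg

1270 mg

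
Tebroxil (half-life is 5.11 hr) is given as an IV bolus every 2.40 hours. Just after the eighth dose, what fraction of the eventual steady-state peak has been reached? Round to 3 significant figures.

k = ln 2 / 5.11 = 0.1356 hr⁻¹
f_n = 1 − e^(−nkτ) = 1 − e^(−8 × 0.1356 × 2.40) = 1 − e^(−2.604) = 1 − 0.07395 ≈ 0.926

0.926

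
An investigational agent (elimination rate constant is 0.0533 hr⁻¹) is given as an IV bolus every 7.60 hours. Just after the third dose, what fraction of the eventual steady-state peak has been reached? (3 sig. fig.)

f_n = 1 − e^(−nkτ) = 1 − e^(−3 × 0.05330 × 7.60) = 1 − e^(−1.215) = 1 − 0.2966 ≈ 0.703

0.703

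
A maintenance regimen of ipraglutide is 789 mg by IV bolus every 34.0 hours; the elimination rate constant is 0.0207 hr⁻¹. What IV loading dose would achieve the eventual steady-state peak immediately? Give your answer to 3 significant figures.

1560 mg

Accumulation ratio R = 1 / (1 − e^(−kτ)) = 1 / (1 − e^(−0.02070×34.0)) = 1 / (1 − 0.4947) = 1.979
Loading dose = maintenance dose × R = 789 × 1.979 ≈ 1560 mg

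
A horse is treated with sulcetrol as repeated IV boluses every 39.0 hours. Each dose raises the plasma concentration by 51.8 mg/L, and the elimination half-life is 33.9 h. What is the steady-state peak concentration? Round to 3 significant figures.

k = ln 2 / 33.9 = 0.02045 h⁻¹
Fraction remaining after one interval: e^(−kτ) = e^(−0.02045 × 39.0) = 0.4505
R = 1 / (1 − 0.4505) = 1.820
Css,max = 51.8 × 1.820 ≈ 94.3 mg/L

94.3 mg/L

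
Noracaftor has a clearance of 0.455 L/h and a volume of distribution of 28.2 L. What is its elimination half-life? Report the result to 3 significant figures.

43.0 hours

k = CL / V = 0.455 / 28.2 = 0.01613 h⁻¹
t½ = ln 2 / k = ln 2 / 0.01613 ≈ 43.0 hours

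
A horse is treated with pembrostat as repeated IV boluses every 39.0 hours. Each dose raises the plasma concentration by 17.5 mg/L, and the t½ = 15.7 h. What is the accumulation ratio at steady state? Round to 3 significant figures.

k = ln 2 / 15.7 = 0.04415 h⁻¹
Fraction remaining after one interval: e^(−kτ) = e^(−0.04415 × 39.0) = 0.1787
R = 1 / (1 − 0.1787) = 1 / 0.8213 ≈ 1.22

1.22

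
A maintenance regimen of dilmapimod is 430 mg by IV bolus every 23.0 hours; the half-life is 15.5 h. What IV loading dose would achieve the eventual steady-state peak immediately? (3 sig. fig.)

669 mg

k = ln 2 / 15.5 = 0.04472 h⁻¹
Accumulation ratio R = 1 / (1 − e^(−kτ)) = 1 / (1 − e^(−0.04472×23.0)) = 1 / (1 − 0.3575) = 1.556
Loading dose = maintenance dose × R = 430 × 1.556 ≈ 669 mg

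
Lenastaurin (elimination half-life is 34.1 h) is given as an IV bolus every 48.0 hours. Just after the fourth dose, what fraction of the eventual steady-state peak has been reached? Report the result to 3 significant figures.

k = ln 2 / 34.1 = 0.02033 h⁻¹
f_n = 1 − e^(−nkτ) = 1 − e^(−4 × 0.02033 × 48.0) = 1 − e^(−3.903) = 1 − 0.02019 ≈ 0.980

0.980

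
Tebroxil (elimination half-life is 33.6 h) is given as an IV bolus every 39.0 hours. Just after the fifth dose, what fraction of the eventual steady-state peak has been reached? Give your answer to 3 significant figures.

0.982

k = ln 2 / 33.6 = 0.02063 h⁻¹
f_n = 1 − e^(−nkτ) = 1 − e^(−5 × 0.02063 × 39.0) = 1 − e^(−4.023) = 1 − 0.01790 ≈ 0.982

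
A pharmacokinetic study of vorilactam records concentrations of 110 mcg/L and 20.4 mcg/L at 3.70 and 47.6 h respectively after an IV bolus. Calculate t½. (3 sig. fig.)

18.1 hours

k = ln(C₁/C₂) / (t₂ − t₁) = ln(110/20.4) / (47.6 − 3.70)
  = 1.685 / 43.90 = 0.03838 h⁻¹
t½ = ln 2 / k = ln 2 / 0.03838 ≈ 18.1 hours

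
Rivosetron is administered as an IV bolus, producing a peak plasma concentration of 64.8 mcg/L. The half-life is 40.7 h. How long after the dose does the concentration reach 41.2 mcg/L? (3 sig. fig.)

k = ln 2 / 40.7 = 0.01703 h⁻¹
C(t) = C₀ e^(−kt)  ⇒  t = ln(C₀/C) / k
t = ln(64.8/41.2) / 0.01703 = 0.4529 / 0.01703 ≈ 26.6 hours

26.6 hours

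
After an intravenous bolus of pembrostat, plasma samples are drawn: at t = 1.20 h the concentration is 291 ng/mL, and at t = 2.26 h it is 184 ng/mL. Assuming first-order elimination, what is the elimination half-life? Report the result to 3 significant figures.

k = ln(C₁/C₂) / (t₂ − t₁) = ln(291/184) / (2.26 − 1.20)
  = 0.4584 / 1.060 = 0.4324 h⁻¹
t½ = ln 2 / k = ln 2 / 0.4324 ≈ 1.60 hours

1.60 hours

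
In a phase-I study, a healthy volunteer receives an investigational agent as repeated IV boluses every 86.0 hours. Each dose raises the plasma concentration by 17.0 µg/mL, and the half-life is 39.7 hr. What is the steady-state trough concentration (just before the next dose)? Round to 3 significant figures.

k = ln 2 / 39.7 = 0.01746 hr⁻¹
Fraction remaining after one interval: e^(−kτ) = e^(−0.01746 × 86.0) = 0.2228
R = 1 / (1 − 0.2228) = 1.287
Css,max = 17.0 × 1.287 = 21.87 µg/mL
Css,min = Css,max × e^(−kτ) = 21.87 × 0.2228 ≈ 4.87 µg/mL

4.87 µg/mL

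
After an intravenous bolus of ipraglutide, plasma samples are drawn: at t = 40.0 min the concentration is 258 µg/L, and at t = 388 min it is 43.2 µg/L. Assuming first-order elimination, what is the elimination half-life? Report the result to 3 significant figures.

k = ln(C₁/C₂) / (t₂ − t₁) = ln(258/43.2) / (388 − 40.0)
  = 1.787 / 348.0 = 0.005135 min⁻¹
t½ = ln 2 / k = ln 2 / 0.005135 ≈ 135 minutes

135 minutes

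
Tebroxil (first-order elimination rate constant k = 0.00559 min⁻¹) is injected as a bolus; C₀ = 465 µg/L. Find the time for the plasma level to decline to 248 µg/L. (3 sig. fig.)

112 minutes

C(t) = C₀ e^(−kt)  ⇒  t = ln(C₀/C) / k
t = ln(465/248) / 0.005590 = 0.6286 / 0.005590 ≈ 112 minutes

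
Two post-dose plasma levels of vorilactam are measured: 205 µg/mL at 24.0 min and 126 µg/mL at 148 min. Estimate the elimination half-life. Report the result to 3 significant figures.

177 minutes

k = ln(C₁/C₂) / (t₂ − t₁) = ln(205/126) / (148 − 24.0)
  = 0.4867 / 124.0 = 0.003925 min⁻¹
t½ = ln 2 / k = ln 2 / 0.003925 ≈ 177 minutes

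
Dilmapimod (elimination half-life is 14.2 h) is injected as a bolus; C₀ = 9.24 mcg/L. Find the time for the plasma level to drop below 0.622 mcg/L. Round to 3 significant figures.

55.3 hours

k = ln 2 / 14.2 = 0.04881 h⁻¹
C(t) = C₀ e^(−kt)  ⇒  t = ln(C₀/C) / k
t = ln(9.24/0.622) / 0.04881 = 2.698 / 0.04881 ≈ 55.3 hours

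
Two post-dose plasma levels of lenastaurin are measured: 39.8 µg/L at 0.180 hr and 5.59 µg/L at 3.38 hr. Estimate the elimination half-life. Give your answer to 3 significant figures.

k = ln(C₁/C₂) / (t₂ − t₁) = ln(39.8/5.59) / (3.38 − 0.180)
  = 1.963 / 3.200 = 0.6134 hr⁻¹
t½ = ln 2 / k = ln 2 / 0.6134 ≈ 1.13 hours

1.13 hours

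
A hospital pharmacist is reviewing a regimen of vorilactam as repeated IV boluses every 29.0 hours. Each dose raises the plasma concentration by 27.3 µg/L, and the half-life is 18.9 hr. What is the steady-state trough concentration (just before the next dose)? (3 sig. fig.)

14.4 µg/L

k = ln 2 / 18.9 = 0.03667 hr⁻¹
Fraction remaining after one interval: e^(−kτ) = e^(−0.03667 × 29.0) = 0.3452
R = 1 / (1 − 0.3452) = 1.527
Css,max = 27.3 × 1.527 = 41.69 µg/L
Css,min = Css,max × e^(−kτ) = 41.69 × 0.3452 ≈ 14.4 µg/L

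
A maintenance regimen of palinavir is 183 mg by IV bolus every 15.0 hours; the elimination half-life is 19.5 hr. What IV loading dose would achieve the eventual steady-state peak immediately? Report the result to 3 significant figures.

k = ln 2 / 19.5 = 0.03555 hr⁻¹
Accumulation ratio R = 1 / (1 − e^(−kτ)) = 1 / (1 − e^(−0.03555×15.0)) = 1 / (1 − 0.5867) = 2.420
Loading dose = maintenance dose × R = 183 × 2.420 ≈ 443 mg

443 mg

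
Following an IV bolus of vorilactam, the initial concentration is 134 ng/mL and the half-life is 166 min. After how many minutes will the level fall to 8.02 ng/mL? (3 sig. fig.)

674 minutes

k = ln 2 / 166 = 0.004176 min⁻¹
C(t) = C₀ e^(−kt)  ⇒  t = ln(C₀/C) / k
t = ln(134/8.02) / 0.004176 = 2.816 / 0.004176 ≈ 674 minutes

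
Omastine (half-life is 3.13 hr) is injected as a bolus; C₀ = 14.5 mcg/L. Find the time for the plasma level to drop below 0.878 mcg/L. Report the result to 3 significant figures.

12.7 hours

k = ln 2 / 3.13 = 0.2215 hr⁻¹
C(t) = C₀ e^(−kt)  ⇒  t = ln(C₀/C) / k
t = ln(14.5/0.878) / 0.2215 = 2.804 / 0.2215 ≈ 12.7 hours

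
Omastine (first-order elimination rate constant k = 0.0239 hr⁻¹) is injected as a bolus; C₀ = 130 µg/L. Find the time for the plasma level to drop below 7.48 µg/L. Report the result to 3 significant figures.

119 hours

C(t) = C₀ e^(−kt)  ⇒  t = ln(C₀/C) / k
t = ln(130/7.48) / 0.02390 = 2.855 / 0.02390 ≈ 119 hours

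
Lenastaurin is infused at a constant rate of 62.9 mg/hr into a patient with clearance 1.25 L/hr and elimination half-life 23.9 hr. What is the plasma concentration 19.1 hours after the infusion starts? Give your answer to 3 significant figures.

Css = rate / CL = 62.9 / 1.25 = 50.32 µg/mL
k = ln 2 / 23.9 = 0.02900 hr⁻¹
C(t) = Css (1 − e^(−kt)) = 50.32 × (1 − e^(−0.5539)) = 50.32 × 0.4253 ≈ 21.4 µg/mL

21.4 µg/mL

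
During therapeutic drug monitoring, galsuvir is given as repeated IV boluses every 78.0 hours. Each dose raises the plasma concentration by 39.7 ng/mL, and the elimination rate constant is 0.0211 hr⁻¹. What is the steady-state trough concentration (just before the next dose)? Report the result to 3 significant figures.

9.49 ng/mL

Fraction remaining after one interval: e^(−kτ) = e^(−0.02110 × 78.0) = 0.1929
R = 1 / (1 − 0.1929) = 1.239
Css,max = 39.7 × 1.239 = 49.19 ng/mL
Css,min = Css,max × e^(−kτ) = 49.19 × 0.1929 ≈ 9.49 ng/mL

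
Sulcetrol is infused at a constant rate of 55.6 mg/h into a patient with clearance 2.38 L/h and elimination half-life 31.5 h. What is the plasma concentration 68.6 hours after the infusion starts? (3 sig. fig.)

18.2 mg/L

Css = rate / CL = 55.6 / 2.38 = 23.36 mg/L
k = ln 2 / 31.5 = 0.02200 h⁻¹
C(t) = Css (1 − e^(−kt)) = 23.36 × (1 − e^(−1.510)) = 23.36 × 0.7790 ≈ 18.2 mg/L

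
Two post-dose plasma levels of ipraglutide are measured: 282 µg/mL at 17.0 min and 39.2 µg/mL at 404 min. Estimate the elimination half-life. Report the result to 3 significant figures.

136 minutes

k = ln(C₁/C₂) / (t₂ − t₁) = ln(282/39.2) / (404 − 17.0)
  = 1.973 / 387.0 = 0.005099 min⁻¹
t½ = ln 2 / k = ln 2 / 0.005099 ≈ 136 minutes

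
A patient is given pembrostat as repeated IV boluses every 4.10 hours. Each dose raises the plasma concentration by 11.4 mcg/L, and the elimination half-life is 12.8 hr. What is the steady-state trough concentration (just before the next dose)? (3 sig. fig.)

k = ln 2 / 12.8 = 0.05415 hr⁻¹
Fraction remaining after one interval: e^(−kτ) = e^(−0.05415 × 4.10) = 0.8009
R = 1 / (1 − 0.8009) = 5.023
Css,max = 11.4 × 5.023 = 57.26 mcg/L
Css,min = Css,max × e^(−kτ) = 57.26 × 0.8009 ≈ 45.9 mcg/L

45.9 mcg/L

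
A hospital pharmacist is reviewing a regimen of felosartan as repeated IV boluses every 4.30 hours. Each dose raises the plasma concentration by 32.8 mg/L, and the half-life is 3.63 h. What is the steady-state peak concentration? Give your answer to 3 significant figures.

58.6 mg/L

k = ln 2 / 3.63 = 0.1909 h⁻¹
Fraction remaining after one interval: e^(−kτ) = e^(−0.1909 × 4.30) = 0.4400
R = 1 / (1 − 0.4400) = 1.786
Css,max = 32.8 × 1.786 ≈ 58.6 mg/L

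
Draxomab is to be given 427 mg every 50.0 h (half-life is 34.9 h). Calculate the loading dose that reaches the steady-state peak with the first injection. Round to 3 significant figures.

k = ln 2 / 34.9 = 0.01986 h⁻¹
Accumulation ratio R = 1 / (1 − e^(−kτ)) = 1 / (1 − e^(−0.01986×50.0)) = 1 / (1 − 0.3704) = 1.588
Loading dose = maintenance dose × R = 427 × 1.588 ≈ 678 mg

678 mg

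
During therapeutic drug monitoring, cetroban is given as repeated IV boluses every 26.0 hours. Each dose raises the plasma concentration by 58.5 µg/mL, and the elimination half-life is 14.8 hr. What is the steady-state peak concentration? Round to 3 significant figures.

83.1 µg/mL

k = ln 2 / 14.8 = 0.04683 hr⁻¹
Fraction remaining after one interval: e^(−kτ) = e^(−0.04683 × 26.0) = 0.2959
R = 1 / (1 − 0.2959) = 1.420
Css,max = 58.5 × 1.420 ≈ 83.1 µg/mL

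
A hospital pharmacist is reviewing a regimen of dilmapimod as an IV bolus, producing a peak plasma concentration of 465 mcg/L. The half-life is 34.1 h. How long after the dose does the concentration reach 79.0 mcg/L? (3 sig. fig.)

87.2 hours

k = ln 2 / 34.1 = 0.02033 h⁻¹
C(t) = C₀ e^(−kt)  ⇒  t = ln(C₀/C) / k
t = ln(465/79.0) / 0.02033 = 1.773 / 0.02033 ≈ 87.2 hours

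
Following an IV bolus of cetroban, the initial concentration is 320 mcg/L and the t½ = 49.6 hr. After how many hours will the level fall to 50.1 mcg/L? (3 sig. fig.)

k = ln 2 / 49.6 = 0.01397 hr⁻¹
C(t) = C₀ e^(−kt)  ⇒  t = ln(C₀/C) / k
t = ln(320/50.1) / 0.01397 = 1.854 / 0.01397 ≈ 133 hours

133 hours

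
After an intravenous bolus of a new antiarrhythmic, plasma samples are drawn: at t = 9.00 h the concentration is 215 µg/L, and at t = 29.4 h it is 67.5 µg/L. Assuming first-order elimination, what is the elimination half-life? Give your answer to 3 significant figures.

12.2 hours

k = ln(C₁/C₂) / (t₂ − t₁) = ln(215/67.5) / (29.4 − 9.00)
  = 1.159 / 20.40 = 0.05679 h⁻¹
t½ = ln 2 / k = ln 2 / 0.05679 ≈ 12.2 hours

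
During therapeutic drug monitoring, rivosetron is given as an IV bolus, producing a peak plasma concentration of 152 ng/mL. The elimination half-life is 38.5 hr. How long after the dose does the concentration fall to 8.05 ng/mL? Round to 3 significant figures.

163 hours

k = ln 2 / 38.5 = 0.01800 hr⁻¹
C(t) = C₀ e^(−kt)  ⇒  t = ln(C₀/C) / k
t = ln(152/8.05) / 0.01800 = 2.938 / 0.01800 ≈ 163 hours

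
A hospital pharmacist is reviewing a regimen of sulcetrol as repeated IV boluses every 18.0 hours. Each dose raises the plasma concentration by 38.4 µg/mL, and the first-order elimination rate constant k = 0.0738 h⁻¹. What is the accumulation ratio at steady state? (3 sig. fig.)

Fraction remaining after one interval: e^(−kτ) = e^(−0.07380 × 18.0) = 0.2649
R = 1 / (1 − 0.2649) = 1 / 0.7351 ≈ 1.36

1.36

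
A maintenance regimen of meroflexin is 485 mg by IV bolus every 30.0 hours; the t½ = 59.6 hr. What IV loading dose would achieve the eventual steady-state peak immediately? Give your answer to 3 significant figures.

k = ln 2 / 59.6 = 0.01163 hr⁻¹
Accumulation ratio R = 1 / (1 − e^(−kτ)) = 1 / (1 − e^(−0.01163×30.0)) = 1 / (1 − 0.7055) = 3.395
Loading dose = maintenance dose × R = 485 × 3.395 ≈ 1650 mg

1650 mg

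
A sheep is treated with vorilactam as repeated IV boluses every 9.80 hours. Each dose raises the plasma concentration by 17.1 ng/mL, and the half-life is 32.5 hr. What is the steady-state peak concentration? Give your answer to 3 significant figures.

90.7 ng/mL

k = ln 2 / 32.5 = 0.02133 hr⁻¹
Fraction remaining after one interval: e^(−kτ) = e^(−0.02133 × 9.80) = 0.8114
R = 1 / (1 − 0.8114) = 5.302
Css,max = 17.1 × 5.302 ≈ 90.7 ng/mL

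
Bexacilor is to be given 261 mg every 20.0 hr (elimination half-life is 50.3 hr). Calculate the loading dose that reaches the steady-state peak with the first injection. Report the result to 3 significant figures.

1080 mg

k = ln 2 / 50.3 = 0.01378 hr⁻¹
Accumulation ratio R = 1 / (1 − e^(−kτ)) = 1 / (1 − e^(−0.01378×20.0)) = 1 / (1 − 0.7591) = 4.151
Loading dose = maintenance dose × R = 261 × 4.151 ≈ 1080 mg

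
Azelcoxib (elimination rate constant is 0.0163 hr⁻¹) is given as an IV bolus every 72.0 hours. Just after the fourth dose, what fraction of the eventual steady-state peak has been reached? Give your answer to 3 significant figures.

f_n = 1 − e^(−nkτ) = 1 − e^(−4 × 0.01630 × 72.0) = 1 − e^(−4.694) = 1 − 0.009146 ≈ 0.991

0.991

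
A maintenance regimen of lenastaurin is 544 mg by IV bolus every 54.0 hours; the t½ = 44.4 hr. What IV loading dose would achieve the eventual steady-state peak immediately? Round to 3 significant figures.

955 mg

k = ln 2 / 44.4 = 0.01561 hr⁻¹
Accumulation ratio R = 1 / (1 − e^(−kτ)) = 1 / (1 − e^(−0.01561×54.0)) = 1 / (1 − 0.4304) = 1.756
Loading dose = maintenance dose × R = 544 × 1.756 ≈ 955 mg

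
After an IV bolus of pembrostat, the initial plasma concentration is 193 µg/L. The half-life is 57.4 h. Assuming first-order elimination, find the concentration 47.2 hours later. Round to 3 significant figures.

k = ln 2 / 57.4 = 0.01208 h⁻¹
C(t) = C₀ e^(−kt) = 193 × e^(−0.01208 × 47.2) = 193 × e^(−0.5700) = 193 × 0.5655 ≈ 109 µg/L

109 µg/L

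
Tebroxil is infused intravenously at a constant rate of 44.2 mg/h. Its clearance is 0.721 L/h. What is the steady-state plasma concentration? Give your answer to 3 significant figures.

Css = infusion rate / CL = 44.2 / 0.721 ≈ 61.3 µg/mL

61.3 µg/mL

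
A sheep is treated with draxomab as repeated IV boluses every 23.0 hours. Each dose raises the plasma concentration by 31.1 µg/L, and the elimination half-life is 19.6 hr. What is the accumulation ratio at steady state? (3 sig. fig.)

1.80

k = ln 2 / 19.6 = 0.03536 hr⁻¹
Fraction remaining after one interval: e^(−kτ) = e^(−0.03536 × 23.0) = 0.4434
R = 1 / (1 − 0.4434) = 1 / 0.5566 ≈ 1.80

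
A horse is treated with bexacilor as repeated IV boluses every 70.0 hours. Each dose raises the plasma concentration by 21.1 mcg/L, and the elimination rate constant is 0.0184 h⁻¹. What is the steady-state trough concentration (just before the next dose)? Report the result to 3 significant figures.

Fraction remaining after one interval: e^(−kτ) = e^(−0.01840 × 70.0) = 0.2758
R = 1 / (1 − 0.2758) = 1.381
Css,max = 21.1 × 1.381 = 29.14 mcg/L
Css,min = Css,max × e^(−kτ) = 29.14 × 0.2758 ≈ 8.04 mcg/L

8.04 mcg/L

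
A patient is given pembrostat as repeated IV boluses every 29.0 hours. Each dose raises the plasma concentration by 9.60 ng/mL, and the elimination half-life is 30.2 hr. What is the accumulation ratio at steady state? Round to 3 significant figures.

2.06

k = ln 2 / 30.2 = 0.02295 hr⁻¹
Fraction remaining after one interval: e^(−kτ) = e^(−0.02295 × 29.0) = 0.5140
R = 1 / (1 − 0.5140) = 1 / 0.4860 ≈ 2.06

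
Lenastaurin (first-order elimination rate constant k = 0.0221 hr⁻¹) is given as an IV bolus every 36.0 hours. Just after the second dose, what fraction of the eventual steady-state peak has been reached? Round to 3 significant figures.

f_n = 1 − e^(−nkτ) = 1 − e^(−2 × 0.02210 × 36.0) = 1 − e^(−1.591) = 1 − 0.2037 ≈ 0.796

0.796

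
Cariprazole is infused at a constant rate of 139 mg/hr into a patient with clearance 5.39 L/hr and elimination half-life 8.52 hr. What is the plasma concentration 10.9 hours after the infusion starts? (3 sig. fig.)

Css = rate / CL = 139 / 5.39 = 25.79 mg/L
k = ln 2 / 8.52 = 0.08136 hr⁻¹
C(t) = Css (1 − e^(−kt)) = 25.79 × (1 − e^(−0.8868)) = 25.79 × 0.5880 ≈ 15.2 mg/L

15.2 mg/L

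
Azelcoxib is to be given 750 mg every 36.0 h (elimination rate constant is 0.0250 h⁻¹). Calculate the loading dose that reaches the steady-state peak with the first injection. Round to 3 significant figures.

Accumulation ratio R = 1 / (1 − e^(−kτ)) = 1 / (1 − e^(−0.02500×36.0)) = 1 / (1 − 0.4066) = 1.685
Loading dose = maintenance dose × R = 750 × 1.685 ≈ 1260 mg

1260 mg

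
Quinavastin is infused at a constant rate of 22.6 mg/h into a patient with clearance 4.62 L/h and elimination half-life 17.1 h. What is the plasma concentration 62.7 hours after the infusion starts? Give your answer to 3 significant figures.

4.51 µg/mL

Css = rate / CL = 22.6 / 4.62 = 4.892 µg/mL
k = ln 2 / 17.1 = 0.04053 h⁻¹
C(t) = Css (1 − e^(−kt)) = 4.892 × (1 − e^(−2.542)) = 4.892 × 0.9213 ≈ 4.51 µg/mL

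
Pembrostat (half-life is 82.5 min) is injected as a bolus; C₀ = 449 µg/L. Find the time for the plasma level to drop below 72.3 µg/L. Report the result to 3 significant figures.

k = ln 2 / 82.5 = 0.008402 min⁻¹
C(t) = C₀ e^(−kt)  ⇒  t = ln(C₀/C) / k
t = ln(449/72.3) / 0.008402 = 1.826 / 0.008402 ≈ 217 minutes

217 minutes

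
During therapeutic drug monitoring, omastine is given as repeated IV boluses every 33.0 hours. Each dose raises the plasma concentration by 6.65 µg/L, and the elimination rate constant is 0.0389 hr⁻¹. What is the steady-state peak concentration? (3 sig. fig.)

9.20 µg/L

Fraction remaining after one interval: e^(−kτ) = e^(−0.03890 × 33.0) = 0.2770
R = 1 / (1 − 0.2770) = 1.383
Css,max = 6.65 × 1.383 ≈ 9.20 µg/L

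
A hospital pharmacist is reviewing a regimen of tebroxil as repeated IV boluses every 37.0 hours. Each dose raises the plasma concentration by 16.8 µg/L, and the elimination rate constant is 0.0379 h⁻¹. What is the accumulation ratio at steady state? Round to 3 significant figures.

Fraction remaining after one interval: e^(−kτ) = e^(−0.03790 × 37.0) = 0.2460
R = 1 / (1 − 0.2460) = 1 / 0.7540 ≈ 1.33

1.33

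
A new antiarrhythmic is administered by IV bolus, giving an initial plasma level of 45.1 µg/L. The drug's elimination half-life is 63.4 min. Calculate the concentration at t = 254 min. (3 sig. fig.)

2.81 µg/L

k = ln 2 / 63.4 = 0.01093 min⁻¹
254 min is 4.006 half-lives, so C = 45.1 × (1/2)^4.006 = 45.1 × 0.06223 ≈ 2.81 µg/L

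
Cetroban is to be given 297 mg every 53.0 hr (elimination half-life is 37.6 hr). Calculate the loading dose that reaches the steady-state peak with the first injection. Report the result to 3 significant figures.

k = ln 2 / 37.6 = 0.01843 hr⁻¹
Accumulation ratio R = 1 / (1 − e^(−kτ)) = 1 / (1 − e^(−0.01843×53.0)) = 1 / (1 − 0.3764) = 1.604
Loading dose = maintenance dose × R = 297 × 1.604 ≈ 476 mg

476 mg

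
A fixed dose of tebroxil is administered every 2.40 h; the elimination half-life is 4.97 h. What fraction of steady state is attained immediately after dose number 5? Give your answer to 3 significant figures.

k = ln 2 / 4.97 = 0.1395 h⁻¹
f_n = 1 − e^(−nkτ) = 1 − e^(−5 × 0.1395 × 2.40) = 1 − e^(−1.674) = 1 − 0.1876 ≈ 0.812

0.812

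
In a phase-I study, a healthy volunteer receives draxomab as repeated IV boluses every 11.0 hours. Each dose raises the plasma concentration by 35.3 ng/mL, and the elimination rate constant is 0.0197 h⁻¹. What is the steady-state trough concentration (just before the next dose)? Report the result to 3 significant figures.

Fraction remaining after one interval: e^(−kτ) = e^(−0.01970 × 11.0) = 0.8052
R = 1 / (1 − 0.8052) = 5.133
Css,max = 35.3 × 5.133 = 181.2 ng/mL
Css,min = Css,max × e^(−kτ) = 181.2 × 0.8052 ≈ 146 ng/mL

146 ng/mL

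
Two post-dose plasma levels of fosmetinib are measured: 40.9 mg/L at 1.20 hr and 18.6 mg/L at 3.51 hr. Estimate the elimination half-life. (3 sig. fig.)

2.03 hours

k = ln(C₁/C₂) / (t₂ − t₁) = ln(40.9/18.6) / (3.51 − 1.20)
  = 0.7880 / 2.310 = 0.3411 hr⁻¹
t½ = ln 2 / k = ln 2 / 0.3411 ≈ 2.03 hours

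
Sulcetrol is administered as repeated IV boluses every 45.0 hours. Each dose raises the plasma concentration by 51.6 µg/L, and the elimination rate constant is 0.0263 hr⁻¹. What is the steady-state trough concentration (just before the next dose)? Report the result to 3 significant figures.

22.8 µg/L

Fraction remaining after one interval: e^(−kτ) = e^(−0.02630 × 45.0) = 0.3062
R = 1 / (1 − 0.3062) = 1.441
Css,max = 51.6 × 1.441 = 74.37 µg/L
Css,min = Css,max × e^(−kτ) = 74.37 × 0.3062 ≈ 22.8 µg/L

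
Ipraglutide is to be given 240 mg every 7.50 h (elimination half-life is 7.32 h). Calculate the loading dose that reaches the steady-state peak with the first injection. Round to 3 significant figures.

k = ln 2 / 7.32 = 0.09469 h⁻¹
Accumulation ratio R = 1 / (1 − e^(−kτ)) = 1 / (1 − e^(−0.09469×7.50)) = 1 / (1 − 0.4915) = 1.967
Loading dose = maintenance dose × R = 240 × 1.967 ≈ 472 mg

472 mg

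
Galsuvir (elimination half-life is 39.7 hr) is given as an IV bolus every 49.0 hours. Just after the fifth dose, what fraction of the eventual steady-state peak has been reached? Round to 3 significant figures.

0.986

k = ln 2 / 39.7 = 0.01746 hr⁻¹
f_n = 1 − e^(−nkτ) = 1 − e^(−5 × 0.01746 × 49.0) = 1 − e^(−4.278) = 1 − 0.01388 ≈ 0.986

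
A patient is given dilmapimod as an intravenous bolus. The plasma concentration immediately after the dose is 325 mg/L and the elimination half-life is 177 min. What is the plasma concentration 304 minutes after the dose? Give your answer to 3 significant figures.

98.8 mg/L

k = ln 2 / 177 = 0.003916 min⁻¹
304 min is 1.718 half-lives, so C = 325 × (1/2)^1.718 = 325 × 0.3041 ≈ 98.8 mg/L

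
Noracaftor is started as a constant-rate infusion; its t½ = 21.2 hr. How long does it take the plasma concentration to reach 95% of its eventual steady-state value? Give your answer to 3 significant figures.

k = ln 2 / 21.2 = 0.03270 hr⁻¹
f = 1 − e^(−kt)  ⇒  t = −ln(1 − f) / k
t = −ln(1 − 0.95) / 0.03270 = 2.996 / 0.03270 ≈ 91.6 hours

91.6 hours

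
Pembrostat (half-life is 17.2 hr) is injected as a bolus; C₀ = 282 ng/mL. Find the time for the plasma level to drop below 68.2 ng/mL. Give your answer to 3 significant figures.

35.2 hours

k = ln 2 / 17.2 = 0.04030 hr⁻¹
C(t) = C₀ e^(−kt)  ⇒  t = ln(C₀/C) / k
t = ln(282/68.2) / 0.04030 = 1.419 / 0.04030 ≈ 35.2 hours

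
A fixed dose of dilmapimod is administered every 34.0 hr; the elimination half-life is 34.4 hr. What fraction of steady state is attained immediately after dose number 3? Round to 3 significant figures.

k = ln 2 / 34.4 = 0.02015 hr⁻¹
f_n = 1 − e^(−nkτ) = 1 − e^(−3 × 0.02015 × 34.0) = 1 − e^(−2.055) = 1 − 0.1281 ≈ 0.872

0.872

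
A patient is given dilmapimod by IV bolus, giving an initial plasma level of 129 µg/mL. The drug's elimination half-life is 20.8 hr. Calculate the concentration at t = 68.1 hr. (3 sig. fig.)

k = ln 2 / 20.8 = 0.03332 hr⁻¹
C(t) = C₀ e^(−kt) = 129 × e^(−0.03332 × 68.1) = 129 × e^(−2.269) = 129 × 0.1034 ≈ 13.3 µg/mL

13.3 µg/mL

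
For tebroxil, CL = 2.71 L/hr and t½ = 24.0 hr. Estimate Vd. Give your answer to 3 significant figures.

93.8 L

k = ln 2 / t½ = ln 2 / 24.0 = 0.02888 hr⁻¹
V = CL / k = 2.71 / 0.02888 ≈ 93.8 L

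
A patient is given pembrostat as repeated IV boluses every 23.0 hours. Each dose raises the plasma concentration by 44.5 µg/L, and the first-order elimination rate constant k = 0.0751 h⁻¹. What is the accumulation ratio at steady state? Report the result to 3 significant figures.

Fraction remaining after one interval: e^(−kτ) = e^(−0.07510 × 23.0) = 0.1778
R = 1 / (1 − 0.1778) = 1 / 0.8222 ≈ 1.22

1.22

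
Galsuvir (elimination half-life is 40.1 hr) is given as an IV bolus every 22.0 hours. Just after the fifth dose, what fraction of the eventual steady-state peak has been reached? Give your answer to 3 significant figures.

0.851

k = ln 2 / 40.1 = 0.01729 hr⁻¹
f_n = 1 − e^(−nkτ) = 1 − e^(−5 × 0.01729 × 22.0) = 1 − e^(−1.901) = 1 − 0.1494 ≈ 0.851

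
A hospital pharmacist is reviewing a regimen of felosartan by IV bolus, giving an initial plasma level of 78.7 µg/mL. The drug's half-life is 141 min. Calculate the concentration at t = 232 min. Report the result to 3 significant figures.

25.2 µg/mL

k = ln 2 / 141 = 0.004916 min⁻¹
C(t) = C₀ e^(−kt) = 78.7 × e^(−0.004916 × 232) = 78.7 × e^(−1.140) = 78.7 × 0.3197 ≈ 25.2 µg/mL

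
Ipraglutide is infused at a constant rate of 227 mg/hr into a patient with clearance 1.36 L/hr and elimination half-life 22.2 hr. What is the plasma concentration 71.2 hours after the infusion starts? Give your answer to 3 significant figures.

Css = rate / CL = 227 / 1.36 = 166.9 mg/L
k = ln 2 / 22.2 = 0.03122 hr⁻¹
C(t) = Css (1 − e^(−kt)) = 166.9 × (1 − e^(−2.223)) = 166.9 × 0.8917 ≈ 149 mg/L

149 mg/L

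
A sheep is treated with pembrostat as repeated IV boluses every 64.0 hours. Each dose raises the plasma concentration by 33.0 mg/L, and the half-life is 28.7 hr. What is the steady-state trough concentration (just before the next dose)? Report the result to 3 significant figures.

k = ln 2 / 28.7 = 0.02415 hr⁻¹
Fraction remaining after one interval: e^(−kτ) = e^(−0.02415 × 64.0) = 0.2132
R = 1 / (1 − 0.2132) = 1.271
Css,max = 33.0 × 1.271 = 41.94 mg/L
Css,min = Css,max × e^(−kτ) = 41.94 × 0.2132 ≈ 8.94 mg/L

8.94 mg/L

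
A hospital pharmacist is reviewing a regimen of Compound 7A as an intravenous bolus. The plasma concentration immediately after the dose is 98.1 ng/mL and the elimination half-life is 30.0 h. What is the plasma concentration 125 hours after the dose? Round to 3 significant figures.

k = ln 2 / 30.0 = 0.02310 h⁻¹
125 h is 4.167 half-lives, so C = 98.1 × (1/2)^4.167 = 98.1 × 0.05568 ≈ 5.46 ng/mL

5.46 ng/mL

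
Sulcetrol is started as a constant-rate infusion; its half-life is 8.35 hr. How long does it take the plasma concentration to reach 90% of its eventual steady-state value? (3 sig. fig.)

k = ln 2 / 8.35 = 0.08301 hr⁻¹
f = 1 − e^(−kt)  ⇒  t = −ln(1 − f) / k
t = −ln(1 − 0.9) / 0.08301 = 2.303 / 0.08301 ≈ 27.7 hours

27.7 hours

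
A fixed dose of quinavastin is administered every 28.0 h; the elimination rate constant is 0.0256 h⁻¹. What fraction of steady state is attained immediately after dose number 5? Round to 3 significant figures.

f_n = 1 − e^(−nkτ) = 1 − e^(−5 × 0.02560 × 28.0) = 1 − e^(−3.584) = 1 − 0.02776 ≈ 0.972

0.972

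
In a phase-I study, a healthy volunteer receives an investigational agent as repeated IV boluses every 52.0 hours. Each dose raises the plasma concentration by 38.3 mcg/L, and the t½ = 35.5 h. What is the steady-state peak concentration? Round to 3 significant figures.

k = ln 2 / 35.5 = 0.01953 h⁻¹
Fraction remaining after one interval: e^(−kτ) = e^(−0.01953 × 52.0) = 0.3623
R = 1 / (1 − 0.3623) = 1.568
Css,max = 38.3 × 1.568 ≈ 60.1 mcg/L

60.1 mcg/L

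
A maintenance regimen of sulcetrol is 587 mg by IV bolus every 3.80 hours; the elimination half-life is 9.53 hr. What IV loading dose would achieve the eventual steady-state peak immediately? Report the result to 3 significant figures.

2430 mg

k = ln 2 / 9.53 = 0.07273 hr⁻¹
Accumulation ratio R = 1 / (1 − e^(−kτ)) = 1 / (1 − e^(−0.07273×3.80)) = 1 / (1 − 0.7585) = 4.141
Loading dose = maintenance dose × R = 587 × 4.141 ≈ 2430 mg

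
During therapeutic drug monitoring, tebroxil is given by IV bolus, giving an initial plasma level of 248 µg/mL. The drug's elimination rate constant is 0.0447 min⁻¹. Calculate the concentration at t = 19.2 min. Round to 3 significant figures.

C(t) = C₀ e^(−kt) = 248 × e^(−0.04470 × 19.2) = 248 × e^(−0.8582) = 248 × 0.4239 ≈ 105 µg/mL

105 µg/mL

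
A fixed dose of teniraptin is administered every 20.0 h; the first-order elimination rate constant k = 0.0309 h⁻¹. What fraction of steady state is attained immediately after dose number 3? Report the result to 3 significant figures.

f_n = 1 − e^(−nkτ) = 1 − e^(−3 × 0.03090 × 20.0) = 1 − e^(−1.854) = 1 − 0.1566 ≈ 0.843

0.843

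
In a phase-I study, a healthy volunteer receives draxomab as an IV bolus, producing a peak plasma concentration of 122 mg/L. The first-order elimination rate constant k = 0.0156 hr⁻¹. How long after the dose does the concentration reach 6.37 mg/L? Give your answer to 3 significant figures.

C(t) = C₀ e^(−kt)  ⇒  t = ln(C₀/C) / k
t = ln(122/6.37) / 0.01560 = 2.952 / 0.01560 ≈ 189 hours

189 hours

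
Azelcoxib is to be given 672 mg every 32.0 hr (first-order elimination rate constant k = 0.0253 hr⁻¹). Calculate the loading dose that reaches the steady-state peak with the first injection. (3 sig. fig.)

Accumulation ratio R = 1 / (1 − e^(−kτ)) = 1 / (1 − e^(−0.02530×32.0)) = 1 / (1 − 0.4450) = 1.802
Loading dose = maintenance dose × R = 672 × 1.802 ≈ 1210 mg

1210 mg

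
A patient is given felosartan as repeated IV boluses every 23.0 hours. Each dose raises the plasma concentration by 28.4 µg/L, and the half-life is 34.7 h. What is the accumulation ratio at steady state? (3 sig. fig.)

2.71

k = ln 2 / 34.7 = 0.01998 h⁻¹
Fraction remaining after one interval: e^(−kτ) = e^(−0.01998 × 23.0) = 0.6316
R = 1 / (1 − 0.6316) = 1 / 0.3684 ≈ 2.71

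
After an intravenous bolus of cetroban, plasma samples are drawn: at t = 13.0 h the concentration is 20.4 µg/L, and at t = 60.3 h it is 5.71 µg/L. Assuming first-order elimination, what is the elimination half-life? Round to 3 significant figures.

25.7 hours

k = ln(C₁/C₂) / (t₂ − t₁) = ln(20.4/5.71) / (60.3 − 13.0)
  = 1.273 / 47.30 = 0.02692 h⁻¹
t½ = ln 2 / k = ln 2 / 0.02692 ≈ 25.7 hours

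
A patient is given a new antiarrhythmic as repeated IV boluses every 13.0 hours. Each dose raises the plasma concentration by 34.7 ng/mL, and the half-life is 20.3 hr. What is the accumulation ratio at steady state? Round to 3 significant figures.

2.79

k = ln 2 / 20.3 = 0.03415 hr⁻¹
Fraction remaining after one interval: e^(−kτ) = e^(−0.03415 × 13.0) = 0.6415
R = 1 / (1 − 0.6415) = 1 / 0.3585 ≈ 2.79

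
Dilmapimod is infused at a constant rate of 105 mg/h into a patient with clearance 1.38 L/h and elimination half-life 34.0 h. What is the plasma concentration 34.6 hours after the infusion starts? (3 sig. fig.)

Css = rate / CL = 105 / 1.38 = 76.09 mg/L
k = ln 2 / 34.0 = 0.02039 h⁻¹
C(t) = Css (1 − e^(−kt)) = 76.09 × (1 − e^(−0.7054)) = 76.09 × 0.5061 ≈ 38.5 mg/L

38.5 mg/L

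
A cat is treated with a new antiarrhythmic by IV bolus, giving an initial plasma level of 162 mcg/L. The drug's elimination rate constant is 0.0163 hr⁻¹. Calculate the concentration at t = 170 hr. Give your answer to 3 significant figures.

C(t) = C₀ e^(−kt) = 162 × e^(−0.01630 × 170) = 162 × e^(−2.771) = 162 × 0.06260 ≈ 10.1 mcg/L

10.1 mcg/L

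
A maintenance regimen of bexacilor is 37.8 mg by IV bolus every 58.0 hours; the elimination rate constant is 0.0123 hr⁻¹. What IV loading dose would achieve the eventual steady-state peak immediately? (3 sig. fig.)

74.1 mg

Accumulation ratio R = 1 / (1 − e^(−kτ)) = 1 / (1 − e^(−0.01230×58.0)) = 1 / (1 − 0.4900) = 1.961
Loading dose = maintenance dose × R = 37.8 × 1.961 ≈ 74.1 mg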